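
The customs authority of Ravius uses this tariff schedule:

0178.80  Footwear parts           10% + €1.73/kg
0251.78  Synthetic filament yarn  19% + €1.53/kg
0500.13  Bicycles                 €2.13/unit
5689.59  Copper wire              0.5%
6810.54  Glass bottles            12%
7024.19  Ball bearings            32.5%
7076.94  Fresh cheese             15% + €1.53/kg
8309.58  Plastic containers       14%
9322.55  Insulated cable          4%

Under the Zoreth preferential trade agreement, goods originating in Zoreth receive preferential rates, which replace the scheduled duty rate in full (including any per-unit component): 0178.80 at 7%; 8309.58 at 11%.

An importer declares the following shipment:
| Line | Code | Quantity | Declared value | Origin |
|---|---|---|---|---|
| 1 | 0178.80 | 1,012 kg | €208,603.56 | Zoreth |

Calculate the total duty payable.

€14,602.25

Line 1 (0178.80, Zoreth, 1,012 kg, €208,603.56):
Base rate for 0178.80 is 10% + €1.73/kg.
Origin Zoreth qualifies under the Ravius–Zoreth agreement and 0178.80 is covered: preferential rate 7% applies instead.
Duty = €208,603.56 × 7% = €14,602.25.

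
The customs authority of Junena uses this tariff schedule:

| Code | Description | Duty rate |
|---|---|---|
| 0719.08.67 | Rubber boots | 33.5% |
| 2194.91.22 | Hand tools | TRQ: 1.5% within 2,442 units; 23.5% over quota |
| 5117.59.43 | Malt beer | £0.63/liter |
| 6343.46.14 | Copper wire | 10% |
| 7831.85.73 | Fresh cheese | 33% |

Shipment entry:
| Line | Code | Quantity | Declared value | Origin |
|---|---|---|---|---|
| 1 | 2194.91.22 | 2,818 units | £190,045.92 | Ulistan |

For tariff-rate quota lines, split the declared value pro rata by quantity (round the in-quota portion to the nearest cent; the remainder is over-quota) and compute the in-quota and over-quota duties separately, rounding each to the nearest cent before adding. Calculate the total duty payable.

£8,429.33

Line 1 (2194.91.22, Ulistan, 2,818 units, £190,045.92):
Code 2194.91.22 is under a tariff-rate quota (threshold 2,442 units). In-quota: 2,442 units at 1.5%; over-quota: 376 units at 23.5%.
Pro-rata value split: in-quota = £190,045.92 × 2,442/2,818 = £164,688.48; over-quota = £190,045.92 − £164,688.48 = £25,357.44.
In-quota duty = £164,688.48 × 1.5% = £2,470.33. Over-quota duty = £25,357.44 × 23.5% = £5,959.00.
Line duty = £2,470.33 + £5,959.00 = £8,429.33.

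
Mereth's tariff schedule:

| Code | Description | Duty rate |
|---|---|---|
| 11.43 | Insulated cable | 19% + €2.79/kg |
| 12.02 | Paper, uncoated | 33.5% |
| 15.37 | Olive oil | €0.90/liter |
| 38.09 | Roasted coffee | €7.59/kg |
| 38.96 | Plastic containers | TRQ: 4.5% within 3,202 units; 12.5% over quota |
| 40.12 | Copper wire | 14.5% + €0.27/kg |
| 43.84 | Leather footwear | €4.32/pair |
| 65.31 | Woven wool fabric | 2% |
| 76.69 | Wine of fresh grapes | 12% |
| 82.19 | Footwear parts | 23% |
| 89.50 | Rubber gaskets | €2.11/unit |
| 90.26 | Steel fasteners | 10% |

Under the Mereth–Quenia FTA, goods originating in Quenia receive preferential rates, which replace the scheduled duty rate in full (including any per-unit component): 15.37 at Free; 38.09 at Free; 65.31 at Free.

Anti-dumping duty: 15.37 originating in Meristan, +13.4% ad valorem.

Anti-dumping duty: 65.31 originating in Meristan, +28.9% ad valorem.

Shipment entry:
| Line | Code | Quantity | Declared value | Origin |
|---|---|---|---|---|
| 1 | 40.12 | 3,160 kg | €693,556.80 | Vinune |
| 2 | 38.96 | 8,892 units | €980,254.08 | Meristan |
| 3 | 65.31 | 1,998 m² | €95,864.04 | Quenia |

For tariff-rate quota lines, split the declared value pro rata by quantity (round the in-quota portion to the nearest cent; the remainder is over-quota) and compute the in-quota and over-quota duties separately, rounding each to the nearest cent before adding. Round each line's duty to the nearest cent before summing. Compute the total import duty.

€195,711.62

Line 1 (40.12, Vinune, 3,160 kg, €693,556.80):
Base rate for 40.12 is 14.5% + €0.27/kg.
Duty = €693,556.80 × 14.5% + 3,160 × €0.27 = €101,418.94.
Line 2 (38.96, Meristan, 8,892 units, €980,254.08):
Code 38.96 is under a tariff-rate quota (threshold 3,202 units). In-quota: 3,202 units at 4.5%; over-quota: 5,690 units at 12.5%.
Pro-rata value split: in-quota = €980,254.08 × 3,202/8,892 = €352,988.48; over-quota = €980,254.08 − €352,988.48 = €627,265.60.
In-quota duty = €352,988.48 × 4.5% = €15,884.48. Over-quota duty = €627,265.60 × 12.5% = €78,408.20.
Line duty = €15,884.48 + €78,408.20 = €94,292.68.
Line 3 (65.31, Quenia, 1,998 m², €95,864.04):
Base rate for 65.31 is 2%.
Origin Quenia qualifies under the Mereth–Quenia agreement and 65.31 is covered: preferential rate Free applies instead.
The additional-duty order on 65.31 targets Meristan, not Quenia; it does not apply.
Duty = €95,864.04 × 0% = €0.00.
Total = €101,418.94 + €94,292.68 + €0.00 = €195,711.62.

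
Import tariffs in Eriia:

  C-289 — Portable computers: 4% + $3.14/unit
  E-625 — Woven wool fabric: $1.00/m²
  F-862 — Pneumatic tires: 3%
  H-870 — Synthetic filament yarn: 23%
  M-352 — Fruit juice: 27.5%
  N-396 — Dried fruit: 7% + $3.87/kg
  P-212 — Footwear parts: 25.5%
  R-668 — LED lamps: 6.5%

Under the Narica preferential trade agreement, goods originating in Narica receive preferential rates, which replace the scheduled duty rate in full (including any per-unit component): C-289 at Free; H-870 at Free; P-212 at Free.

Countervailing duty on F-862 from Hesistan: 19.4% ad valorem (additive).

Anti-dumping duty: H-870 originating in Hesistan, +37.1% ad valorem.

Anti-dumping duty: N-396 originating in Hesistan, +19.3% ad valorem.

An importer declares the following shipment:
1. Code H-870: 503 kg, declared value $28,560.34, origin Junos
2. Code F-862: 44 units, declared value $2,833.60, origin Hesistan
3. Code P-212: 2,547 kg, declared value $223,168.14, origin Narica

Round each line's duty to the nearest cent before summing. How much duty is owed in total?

$7,203.61

Line 1 (H-870, Junos, 503 kg, $28,560.34):
Base rate for H-870 is 23%.
H-870 has an FTA preferential rate, but origin Junos is not Narica; base rate stands.
The additional-duty order on H-870 targets Hesistan, not Junos; it does not apply.
Duty = $28,560.34 × 23% = $6,568.88.
Line 2 (F-862, Hesistan, 44 units, $2,833.60):
Base rate for F-862 is 3%.
Additional duty on F-862 from Hesistan: +19.4%. Applied ad valorem rate: 3% + 19.4% = 22.4%.
Duty = $2,833.60 × 22.4% = $634.73.
Line 3 (P-212, Narica, 2,547 kg, $223,168.14):
Base rate for P-212 is 25.5%.
Origin Narica qualifies under the Eriia–Narica agreement and P-212 is covered: preferential rate Free applies instead.
Duty = $223,168.14 × 0% = $0.00.
Total = $6,568.88 + $634.73 + $0.00 = $7,203.61.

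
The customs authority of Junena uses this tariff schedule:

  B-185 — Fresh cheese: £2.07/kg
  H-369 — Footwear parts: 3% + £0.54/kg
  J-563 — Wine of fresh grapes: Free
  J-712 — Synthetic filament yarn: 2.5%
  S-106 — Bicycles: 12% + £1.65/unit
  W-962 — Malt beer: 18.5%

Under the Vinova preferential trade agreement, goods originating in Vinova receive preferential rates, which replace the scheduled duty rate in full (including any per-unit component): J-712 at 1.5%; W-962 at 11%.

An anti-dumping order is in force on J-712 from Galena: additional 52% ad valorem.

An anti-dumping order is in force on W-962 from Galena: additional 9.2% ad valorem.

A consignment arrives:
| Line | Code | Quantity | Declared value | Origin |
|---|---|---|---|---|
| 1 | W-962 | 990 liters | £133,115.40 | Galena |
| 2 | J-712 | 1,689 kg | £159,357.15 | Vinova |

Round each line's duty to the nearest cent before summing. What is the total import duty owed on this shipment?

Line 1 (W-962, Galena, 990 liters, £133,115.40):
Base rate for W-962 is 18.5%.
W-962 has an FTA preferential rate, but origin Galena is not Vinova; base rate stands.
Additional duty on W-962 from Galena: +9.2%. Applied ad valorem rate: 18.5% + 9.2% = 27.7%.
Duty = £133,115.40 × 27.7% = £36,872.97.
Line 2 (J-712, Vinova, 1,689 kg, £159,357.15):
Base rate for J-712 is 2.5%.
Origin Vinova qualifies under the Junena–Vinova agreement and J-712 is covered: preferential rate 1.5% applies instead.
The additional-duty order on J-712 targets Galena, not Vinova; it does not apply.
Duty = £159,357.15 × 1.5% = £2,390.36.
Total = £36,872.97 + £2,390.36 = £39,263.33.

£39,263.33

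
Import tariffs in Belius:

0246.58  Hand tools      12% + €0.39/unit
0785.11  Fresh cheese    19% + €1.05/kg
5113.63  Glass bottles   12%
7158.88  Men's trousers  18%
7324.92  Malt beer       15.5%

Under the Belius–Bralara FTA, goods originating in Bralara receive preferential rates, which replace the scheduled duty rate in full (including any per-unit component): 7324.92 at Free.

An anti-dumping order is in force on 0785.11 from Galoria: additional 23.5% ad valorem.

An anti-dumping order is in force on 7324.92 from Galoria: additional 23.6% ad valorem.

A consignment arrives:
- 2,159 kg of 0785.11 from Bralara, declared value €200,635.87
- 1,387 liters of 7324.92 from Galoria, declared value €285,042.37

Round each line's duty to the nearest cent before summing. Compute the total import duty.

€151,839.34

Line 1 (0785.11, Bralara, 2,159 kg, €200,635.87):
Base rate for 0785.11 is 19% + €1.05/kg.
Origin Bralara is the FTA partner but 0785.11 is not on the preference list; base rate stands.
The additional-duty order on 0785.11 targets Galoria, not Bralara; it does not apply.
Duty = €200,635.87 × 19% + 2,159 × €1.05 = €40,387.77.
Line 2 (7324.92, Galoria, 1,387 liters, €285,042.37):
Base rate for 7324.92 is 15.5%.
7324.92 has an FTA preferential rate, but origin Galoria is not Bralara; base rate stands.
Additional duty on 7324.92 from Galoria: +23.6%. Applied ad valorem rate: 15.5% + 23.6% = 39.1%.
Duty = €285,042.37 × 39.1% = €111,451.57.
Total = €40,387.77 + €111,451.57 = €151,839.34.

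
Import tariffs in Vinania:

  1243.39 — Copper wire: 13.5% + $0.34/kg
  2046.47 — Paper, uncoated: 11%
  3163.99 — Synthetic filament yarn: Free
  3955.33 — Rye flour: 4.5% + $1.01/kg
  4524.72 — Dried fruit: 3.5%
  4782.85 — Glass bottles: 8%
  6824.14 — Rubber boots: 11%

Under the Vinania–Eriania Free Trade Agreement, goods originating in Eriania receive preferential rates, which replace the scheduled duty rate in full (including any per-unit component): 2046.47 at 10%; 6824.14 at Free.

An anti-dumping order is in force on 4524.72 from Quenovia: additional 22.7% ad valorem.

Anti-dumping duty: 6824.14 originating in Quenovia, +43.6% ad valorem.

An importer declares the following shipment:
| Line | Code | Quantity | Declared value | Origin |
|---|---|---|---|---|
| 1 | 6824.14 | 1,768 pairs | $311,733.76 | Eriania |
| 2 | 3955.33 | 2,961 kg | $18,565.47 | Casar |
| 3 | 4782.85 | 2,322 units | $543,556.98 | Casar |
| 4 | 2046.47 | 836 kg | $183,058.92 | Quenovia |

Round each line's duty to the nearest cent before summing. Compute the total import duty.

$67,447.10

Line 1 (6824.14, Eriania, 1,768 pairs, $311,733.76):
Base rate for 6824.14 is 11%.
Origin Eriania qualifies under the Vinania–Eriania agreement and 6824.14 is covered: preferential rate Free applies instead.
The additional-duty order on 6824.14 targets Quenovia, not Eriania; it does not apply.
Duty = $311,733.76 × 0% = $0.00.
Line 2 (3955.33, Casar, 2,961 kg, $18,565.47):
Base rate for 3955.33 is 4.5% + $1.01/kg.
Duty = $18,565.47 × 4.5% + 2,961 × $1.01 = $3,826.06.
Line 3 (4782.85, Casar, 2,322 units, $543,556.98):
Base rate for 4782.85 is 8%.
Duty = $543,556.98 × 8% = $43,484.56.
Line 4 (2046.47, Quenovia, 836 kg, $183,058.92):
Base rate for 2046.47 is 11%.
2046.47 has an FTA preferential rate, but origin Quenovia is not Eriania; base rate stands.
Duty = $183,058.92 × 11% = $20,136.48.
Total = $0.00 + $3,826.06 + $43,484.56 + $20,136.48 = $67,447.10.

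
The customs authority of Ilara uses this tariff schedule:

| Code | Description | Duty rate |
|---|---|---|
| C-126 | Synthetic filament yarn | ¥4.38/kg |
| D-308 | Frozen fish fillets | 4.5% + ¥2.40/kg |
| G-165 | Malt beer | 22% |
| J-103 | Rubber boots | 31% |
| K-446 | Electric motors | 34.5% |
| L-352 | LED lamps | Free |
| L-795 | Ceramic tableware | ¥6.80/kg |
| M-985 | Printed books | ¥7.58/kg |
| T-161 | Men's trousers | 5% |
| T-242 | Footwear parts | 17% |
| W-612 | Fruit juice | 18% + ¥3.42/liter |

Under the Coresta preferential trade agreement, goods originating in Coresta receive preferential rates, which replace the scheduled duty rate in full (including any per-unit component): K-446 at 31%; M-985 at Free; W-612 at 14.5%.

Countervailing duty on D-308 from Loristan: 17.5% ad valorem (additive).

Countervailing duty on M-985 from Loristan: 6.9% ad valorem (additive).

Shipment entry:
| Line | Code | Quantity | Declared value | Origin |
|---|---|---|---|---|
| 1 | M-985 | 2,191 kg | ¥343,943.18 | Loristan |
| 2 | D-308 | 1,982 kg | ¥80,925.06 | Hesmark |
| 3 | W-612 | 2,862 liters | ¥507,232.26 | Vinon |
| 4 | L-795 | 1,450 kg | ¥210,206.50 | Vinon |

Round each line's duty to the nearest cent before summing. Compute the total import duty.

Line 1 (M-985, Loristan, 2,191 kg, ¥343,943.18):
Base rate for M-985 is ¥7.58/kg.
M-985 has an FTA preferential rate, but origin Loristan is not Coresta; base rate stands.
Additional duty on M-985 from Loristan: +6.9% ad valorem. Applied ad valorem rate = 6.9%.
Duty = ¥343,943.18 × 6.9% + 2,191 × ¥7.58 = ¥40,339.86.
Line 2 (D-308, Hesmark, 1,982 kg, ¥80,925.06):
Base rate for D-308 is 4.5% + ¥2.40/kg.
The additional-duty order on D-308 targets Loristan, not Hesmark; it does not apply.
Duty = ¥80,925.06 × 4.5% + 1,982 × ¥2.40 = ¥8,398.43.
Line 3 (W-612, Vinon, 2,862 liters, ¥507,232.26):
Base rate for W-612 is 18% + ¥3.42/liter.
W-612 has an FTA preferential rate, but origin Vinon is not Coresta; base rate stands.
Duty = ¥507,232.26 × 18% + 2,862 × ¥3.42 = ¥101,089.85.
Line 4 (L-795, Vinon, 1,450 kg, ¥210,206.50):
Base rate for L-795 is ¥6.80/kg.
Duty = 1,450 × ¥6.80 = ¥9,860.00.
Total = ¥40,339.86 + ¥8,398.43 + ¥101,089.85 + ¥9,860.00 = ¥159,688.14.

¥159,688.14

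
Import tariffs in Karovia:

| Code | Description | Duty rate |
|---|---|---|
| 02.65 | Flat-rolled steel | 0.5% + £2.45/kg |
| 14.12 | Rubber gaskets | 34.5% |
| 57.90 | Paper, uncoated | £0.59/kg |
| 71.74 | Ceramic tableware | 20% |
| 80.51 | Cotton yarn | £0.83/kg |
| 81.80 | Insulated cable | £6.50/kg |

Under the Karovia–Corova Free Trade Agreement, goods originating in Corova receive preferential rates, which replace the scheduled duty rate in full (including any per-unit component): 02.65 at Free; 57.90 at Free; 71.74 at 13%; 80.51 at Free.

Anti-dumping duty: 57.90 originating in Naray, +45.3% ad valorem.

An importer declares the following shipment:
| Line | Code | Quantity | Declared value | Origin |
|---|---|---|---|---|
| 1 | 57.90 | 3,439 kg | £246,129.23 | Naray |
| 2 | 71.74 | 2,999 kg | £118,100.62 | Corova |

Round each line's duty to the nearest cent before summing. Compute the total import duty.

£128,878.63

Line 1 (57.90, Naray, 3,439 kg, £246,129.23):
Base rate for 57.90 is £0.59/kg.
57.90 has an FTA preferential rate, but origin Naray is not Corova; base rate stands.
Additional duty on 57.90 from Naray: +45.3% ad valorem. Applied ad valorem rate = 45.3%.
Duty = £246,129.23 × 45.3% + 3,439 × £0.59 = £113,525.55.
Line 2 (71.74, Corova, 2,999 kg, £118,100.62):
Base rate for 71.74 is 20%.
Origin Corova qualifies under the Karovia–Corova agreement and 71.74 is covered: preferential rate 13% applies instead.
Duty = £118,100.62 × 13% = £15,353.08.
Total = £113,525.55 + £15,353.08 = £128,878.63.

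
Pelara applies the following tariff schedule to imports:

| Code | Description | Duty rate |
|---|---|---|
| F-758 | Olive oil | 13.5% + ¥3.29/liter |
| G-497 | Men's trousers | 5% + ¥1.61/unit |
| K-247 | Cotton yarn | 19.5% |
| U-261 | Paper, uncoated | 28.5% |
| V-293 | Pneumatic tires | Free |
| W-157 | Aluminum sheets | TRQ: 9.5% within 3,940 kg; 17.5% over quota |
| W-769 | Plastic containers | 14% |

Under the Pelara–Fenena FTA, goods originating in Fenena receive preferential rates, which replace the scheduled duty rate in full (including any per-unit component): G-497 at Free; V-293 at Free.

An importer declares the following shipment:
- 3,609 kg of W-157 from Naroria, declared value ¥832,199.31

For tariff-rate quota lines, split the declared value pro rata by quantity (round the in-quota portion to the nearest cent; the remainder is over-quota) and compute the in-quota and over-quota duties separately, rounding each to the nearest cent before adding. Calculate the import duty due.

¥79,058.93

Line 1 (W-157, Naroria, 3,609 kg, ¥832,199.31):
Code W-157 is under a tariff-rate quota (threshold 3,940 kg). Quantity 3,609 kg is within the quota, so the in-quota rate 9.5% applies to the full value.
Duty = ¥832,199.31 × 9.5% = ¥79,058.93.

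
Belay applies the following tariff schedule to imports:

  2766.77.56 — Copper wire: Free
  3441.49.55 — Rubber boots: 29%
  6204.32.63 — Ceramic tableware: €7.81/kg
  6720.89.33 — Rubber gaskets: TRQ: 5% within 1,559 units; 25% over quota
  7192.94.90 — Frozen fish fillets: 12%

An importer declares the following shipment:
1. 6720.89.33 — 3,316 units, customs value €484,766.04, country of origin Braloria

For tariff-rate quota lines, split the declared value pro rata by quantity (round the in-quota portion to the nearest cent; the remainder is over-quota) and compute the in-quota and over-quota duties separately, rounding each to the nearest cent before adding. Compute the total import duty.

Line 1 (6720.89.33, Braloria, 3,316 units, €484,766.04):
Code 6720.89.33 is under a tariff-rate quota (threshold 1,559 units). In-quota: 1,559 units at 5%; over-quota: 1,757 units at 25%.
Pro-rata value split: in-quota = €484,766.04 × 1,559/3,316 = €227,910.21; over-quota = €484,766.04 − €227,910.21 = €256,855.83.
In-quota duty = €227,910.21 × 5% = €11,395.51. Over-quota duty = €256,855.83 × 25% = €64,213.96.
Line duty = €11,395.51 + €64,213.96 = €75,609.47.

€75,609.47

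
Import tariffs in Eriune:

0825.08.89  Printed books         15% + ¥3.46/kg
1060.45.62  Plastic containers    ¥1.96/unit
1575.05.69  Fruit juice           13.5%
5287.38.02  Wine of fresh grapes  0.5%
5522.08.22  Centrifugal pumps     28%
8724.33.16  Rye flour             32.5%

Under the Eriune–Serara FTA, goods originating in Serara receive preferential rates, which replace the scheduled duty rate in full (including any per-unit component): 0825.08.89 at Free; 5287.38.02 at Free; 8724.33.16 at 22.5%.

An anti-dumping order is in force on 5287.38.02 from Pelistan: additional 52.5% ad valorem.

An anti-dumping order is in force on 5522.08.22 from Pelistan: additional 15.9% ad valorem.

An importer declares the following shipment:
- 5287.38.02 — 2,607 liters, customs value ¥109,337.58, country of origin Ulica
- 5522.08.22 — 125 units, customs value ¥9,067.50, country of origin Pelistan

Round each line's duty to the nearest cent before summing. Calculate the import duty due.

¥4,527.32

Line 1 (5287.38.02, Ulica, 2,607 liters, ¥109,337.58):
Base rate for 5287.38.02 is 0.5%.
5287.38.02 has an FTA preferential rate, but origin Ulica is not Serara; base rate stands.
The additional-duty order on 5287.38.02 targets Pelistan, not Ulica; it does not apply.
Duty = ¥109,337.58 × 0.5% = ¥546.69.
Line 2 (5522.08.22, Pelistan, 125 units, ¥9,067.50):
Base rate for 5522.08.22 is 28%.
Additional duty on 5522.08.22 from Pelistan: +15.9%. Applied ad valorem rate: 28% + 15.9% = 43.9%.
Duty = ¥9,067.50 × 43.9% = ¥3,980.63.
Total = ¥546.69 + ¥3,980.63 = ¥4,527.32.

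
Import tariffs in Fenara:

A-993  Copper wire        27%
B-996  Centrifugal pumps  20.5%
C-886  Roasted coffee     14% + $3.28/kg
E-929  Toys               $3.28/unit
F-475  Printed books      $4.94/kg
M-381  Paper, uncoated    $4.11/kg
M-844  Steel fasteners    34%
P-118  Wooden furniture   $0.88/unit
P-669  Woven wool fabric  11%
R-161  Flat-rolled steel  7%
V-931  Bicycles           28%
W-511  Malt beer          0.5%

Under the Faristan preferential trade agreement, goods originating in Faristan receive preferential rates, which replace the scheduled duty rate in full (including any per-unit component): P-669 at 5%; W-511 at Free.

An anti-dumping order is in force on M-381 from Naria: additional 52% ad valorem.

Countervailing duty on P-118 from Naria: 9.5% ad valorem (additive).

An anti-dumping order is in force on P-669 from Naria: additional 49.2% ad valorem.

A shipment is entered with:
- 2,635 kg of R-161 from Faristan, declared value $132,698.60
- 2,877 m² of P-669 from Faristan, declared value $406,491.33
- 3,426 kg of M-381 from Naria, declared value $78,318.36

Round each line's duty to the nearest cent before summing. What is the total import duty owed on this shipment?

Line 1 (R-161, Faristan, 2,635 kg, $132,698.60):
Base rate for R-161 is 7%.
Origin Faristan is the FTA partner but R-161 is not on the preference list; base rate stands.
Duty = $132,698.60 × 7% = $9,288.90.
Line 2 (P-669, Faristan, 2,877 m², $406,491.33):
Base rate for P-669 is 11%.
Origin Faristan qualifies under the Fenara–Faristan agreement and P-669 is covered: preferential rate 5% applies instead.
The additional-duty order on P-669 targets Naria, not Faristan; it does not apply.
Duty = $406,491.33 × 5% = $20,324.57.
Line 3 (M-381, Naria, 3,426 kg, $78,318.36):
Base rate for M-381 is $4.11/kg.
Additional duty on M-381 from Naria: +52% ad valorem. Applied ad valorem rate = 52%.
Duty = $78,318.36 × 52% + 3,426 × $4.11 = $54,806.41.
Total = $9,288.90 + $20,324.57 + $54,806.41 = $84,419.88.

$84,419.88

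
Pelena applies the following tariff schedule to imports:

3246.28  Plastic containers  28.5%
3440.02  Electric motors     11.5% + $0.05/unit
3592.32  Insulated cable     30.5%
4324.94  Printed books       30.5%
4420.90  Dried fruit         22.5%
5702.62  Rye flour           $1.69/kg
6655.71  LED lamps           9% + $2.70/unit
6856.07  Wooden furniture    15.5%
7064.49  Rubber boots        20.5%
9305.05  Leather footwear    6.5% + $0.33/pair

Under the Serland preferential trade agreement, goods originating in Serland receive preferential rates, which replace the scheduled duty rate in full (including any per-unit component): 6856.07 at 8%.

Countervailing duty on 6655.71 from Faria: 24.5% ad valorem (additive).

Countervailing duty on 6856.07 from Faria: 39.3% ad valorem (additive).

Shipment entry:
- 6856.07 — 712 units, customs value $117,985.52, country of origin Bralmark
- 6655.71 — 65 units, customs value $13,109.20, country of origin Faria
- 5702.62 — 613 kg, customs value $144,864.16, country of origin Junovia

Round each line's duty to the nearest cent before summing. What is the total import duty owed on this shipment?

Line 1 (6856.07, Bralmark, 712 units, $117,985.52):
Base rate for 6856.07 is 15.5%.
6856.07 has an FTA preferential rate, but origin Bralmark is not Serland; base rate stands.
The additional-duty order on 6856.07 targets Faria, not Bralmark; it does not apply.
Duty = $117,985.52 × 15.5% = $18,287.76.
Line 2 (6655.71, Faria, 65 units, $13,109.20):
Base rate for 6655.71 is 9% + $2.70/unit.
Additional duty on 6655.71 from Faria: +24.5%. Applied ad valorem rate: 9% + 24.5% = 33.5%.
Duty = $13,109.20 × 33.5% + 65 × $2.70 = $4,567.08.
Line 3 (5702.62, Junovia, 613 kg, $144,864.16):
Base rate for 5702.62 is $1.69/kg.
Duty = 613 × $1.69 = $1,035.97.
Total = $18,287.76 + $4,567.08 + $1,035.97 = $23,890.81.

$23,890.81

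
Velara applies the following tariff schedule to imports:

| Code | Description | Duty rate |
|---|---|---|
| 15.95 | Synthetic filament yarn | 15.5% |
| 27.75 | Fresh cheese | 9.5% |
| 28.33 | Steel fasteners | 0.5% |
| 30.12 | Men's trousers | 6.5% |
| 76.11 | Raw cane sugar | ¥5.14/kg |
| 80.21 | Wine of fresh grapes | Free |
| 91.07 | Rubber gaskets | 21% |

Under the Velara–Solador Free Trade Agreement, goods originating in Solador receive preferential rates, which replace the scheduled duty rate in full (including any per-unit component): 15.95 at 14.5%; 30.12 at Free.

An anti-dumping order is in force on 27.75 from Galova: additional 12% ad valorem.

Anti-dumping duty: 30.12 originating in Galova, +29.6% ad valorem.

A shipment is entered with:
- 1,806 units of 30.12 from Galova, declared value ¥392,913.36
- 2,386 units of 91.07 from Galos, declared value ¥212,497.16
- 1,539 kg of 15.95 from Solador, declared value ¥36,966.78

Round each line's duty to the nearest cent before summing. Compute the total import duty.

Line 1 (30.12, Galova, 1,806 units, ¥392,913.36):
Base rate for 30.12 is 6.5%.
30.12 has an FTA preferential rate, but origin Galova is not Solador; base rate stands.
Additional duty on 30.12 from Galova: +29.6%. Applied ad valorem rate: 6.5% + 29.6% = 36.1%.
Duty = ¥392,913.36 × 36.1% = ¥141,841.72.
Line 2 (91.07, Galos, 2,386 units, ¥212,497.16):
Base rate for 91.07 is 21%.
Duty = ¥212,497.16 × 21% = ¥44,624.40.
Line 3 (15.95, Solador, 1,539 kg, ¥36,966.78):
Base rate for 15.95 is 15.5%.
Origin Solador qualifies under the Velara–Solador agreement and 15.95 is covered: preferential rate 14.5% applies instead.
Duty = ¥36,966.78 × 14.5% = ¥5,360.18.
Total = ¥141,841.72 + ¥44,624.40 + ¥5,360.18 = ¥191,826.30.

¥191,826.30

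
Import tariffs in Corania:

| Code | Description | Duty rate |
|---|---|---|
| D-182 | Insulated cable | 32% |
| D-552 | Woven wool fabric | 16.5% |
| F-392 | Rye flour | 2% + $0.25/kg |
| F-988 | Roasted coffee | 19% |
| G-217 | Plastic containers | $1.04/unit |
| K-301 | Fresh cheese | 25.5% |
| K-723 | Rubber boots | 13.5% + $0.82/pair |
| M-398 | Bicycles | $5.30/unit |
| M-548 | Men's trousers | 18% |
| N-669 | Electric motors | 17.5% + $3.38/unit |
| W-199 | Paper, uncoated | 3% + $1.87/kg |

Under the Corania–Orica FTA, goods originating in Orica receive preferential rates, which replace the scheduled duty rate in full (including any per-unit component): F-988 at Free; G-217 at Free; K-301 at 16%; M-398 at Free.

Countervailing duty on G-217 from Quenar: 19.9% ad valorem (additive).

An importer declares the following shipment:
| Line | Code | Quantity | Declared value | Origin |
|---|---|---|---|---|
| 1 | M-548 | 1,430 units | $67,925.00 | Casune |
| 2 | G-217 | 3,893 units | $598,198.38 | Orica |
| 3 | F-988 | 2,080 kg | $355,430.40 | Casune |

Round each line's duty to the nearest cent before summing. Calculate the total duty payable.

$79,758.28

Line 1 (M-548, Casune, 1,430 units, $67,925.00):
Base rate for M-548 is 18%.
Duty = $67,925.00 × 18% = $12,226.50.
Line 2 (G-217, Orica, 3,893 units, $598,198.38):
Base rate for G-217 is $1.04/unit.
Origin Orica qualifies under the Corania–Orica agreement and G-217 is covered: preferential rate Free applies instead.
The additional-duty order on G-217 targets Quenar, not Orica; it does not apply.
Duty = $598,198.38 × 0% = $0.00.
Line 3 (F-988, Casune, 2,080 kg, $355,430.40):
Base rate for F-988 is 19%.
F-988 has an FTA preferential rate, but origin Casune is not Orica; base rate stands.
Duty = $355,430.40 × 19% = $67,531.78.
Total = $12,226.50 + $0.00 + $67,531.78 = $79,758.28.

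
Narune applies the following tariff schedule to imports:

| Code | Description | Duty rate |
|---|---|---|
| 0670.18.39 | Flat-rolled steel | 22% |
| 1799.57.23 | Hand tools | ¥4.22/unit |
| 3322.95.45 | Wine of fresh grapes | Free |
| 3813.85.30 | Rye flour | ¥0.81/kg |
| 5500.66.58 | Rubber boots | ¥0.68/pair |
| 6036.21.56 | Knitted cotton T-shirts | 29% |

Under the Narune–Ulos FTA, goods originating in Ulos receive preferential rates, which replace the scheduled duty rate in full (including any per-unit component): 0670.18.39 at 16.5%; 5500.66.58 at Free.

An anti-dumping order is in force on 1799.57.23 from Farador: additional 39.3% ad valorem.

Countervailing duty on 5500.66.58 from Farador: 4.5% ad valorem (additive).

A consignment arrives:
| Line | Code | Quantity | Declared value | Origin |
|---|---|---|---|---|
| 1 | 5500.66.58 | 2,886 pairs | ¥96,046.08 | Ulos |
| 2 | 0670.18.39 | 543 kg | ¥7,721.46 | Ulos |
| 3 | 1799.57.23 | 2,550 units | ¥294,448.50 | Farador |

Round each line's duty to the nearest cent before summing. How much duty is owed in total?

Line 1 (5500.66.58, Ulos, 2,886 pairs, ¥96,046.08):
Base rate for 5500.66.58 is ¥0.68/pair.
Origin Ulos qualifies under the Narune–Ulos agreement and 5500.66.58 is covered: preferential rate Free applies instead.
The additional-duty order on 5500.66.58 targets Farador, not Ulos; it does not apply.
Duty = ¥96,046.08 × 0% = ¥0.00.
Line 2 (0670.18.39, Ulos, 543 kg, ¥7,721.46):
Base rate for 0670.18.39 is 22%.
Origin Ulos qualifies under the Narune–Ulos agreement and 0670.18.39 is covered: preferential rate 16.5% applies instead.
Duty = ¥7,721.46 × 16.5% = ¥1,274.04.
Line 3 (1799.57.23, Farador, 2,550 units, ¥294,448.50):
Base rate for 1799.57.23 is ¥4.22/unit.
Additional duty on 1799.57.23 from Farador: +39.3% ad valorem. Applied ad valorem rate = 39.3%.
Duty = ¥294,448.50 × 39.3% + 2,550 × ¥4.22 = ¥126,479.26.
Total = ¥0.00 + ¥1,274.04 + ¥126,479.26 = ¥127,753.30.

¥127,753.30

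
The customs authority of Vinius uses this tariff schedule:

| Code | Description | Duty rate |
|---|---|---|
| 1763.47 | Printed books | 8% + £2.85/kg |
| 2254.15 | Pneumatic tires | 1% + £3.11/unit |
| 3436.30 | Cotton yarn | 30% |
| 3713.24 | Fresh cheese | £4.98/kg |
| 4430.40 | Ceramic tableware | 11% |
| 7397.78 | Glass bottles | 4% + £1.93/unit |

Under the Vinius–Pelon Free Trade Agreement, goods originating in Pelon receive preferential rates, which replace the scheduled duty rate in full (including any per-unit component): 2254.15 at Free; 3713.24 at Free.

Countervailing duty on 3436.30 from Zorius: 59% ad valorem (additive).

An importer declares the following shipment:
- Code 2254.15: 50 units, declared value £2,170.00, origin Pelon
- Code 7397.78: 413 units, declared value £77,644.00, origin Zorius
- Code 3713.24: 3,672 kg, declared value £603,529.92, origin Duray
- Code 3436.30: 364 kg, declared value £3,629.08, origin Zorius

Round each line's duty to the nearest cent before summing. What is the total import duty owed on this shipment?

Line 1 (2254.15, Pelon, 50 units, £2,170.00):
Base rate for 2254.15 is 1% + £3.11/unit.
Origin Pelon qualifies under the Vinius–Pelon agreement and 2254.15 is covered: preferential rate Free applies instead.
Duty = £2,170.00 × 0% = £0.00.
Line 2 (7397.78, Zorius, 413 units, £77,644.00):
Base rate for 7397.78 is 4% + £1.93/unit.
Duty = £77,644.00 × 4% + 413 × £1.93 = £3,902.85.
Line 3 (3713.24, Duray, 3,672 kg, £603,529.92):
Base rate for 3713.24 is £4.98/kg.
3713.24 has an FTA preferential rate, but origin Duray is not Pelon; base rate stands.
Duty = 3,672 × £4.98 = £18,286.56.
Line 4 (3436.30, Zorius, 364 kg, £3,629.08):
Base rate for 3436.30 is 30%.
Additional duty on 3436.30 from Zorius: +59%. Applied ad valorem rate: 30% + 59% = 89%.
Duty = £3,629.08 × 89% = £3,229.88.
Total = £0.00 + £3,902.85 + £18,286.56 + £3,229.88 = £25,419.29.

£25,419.29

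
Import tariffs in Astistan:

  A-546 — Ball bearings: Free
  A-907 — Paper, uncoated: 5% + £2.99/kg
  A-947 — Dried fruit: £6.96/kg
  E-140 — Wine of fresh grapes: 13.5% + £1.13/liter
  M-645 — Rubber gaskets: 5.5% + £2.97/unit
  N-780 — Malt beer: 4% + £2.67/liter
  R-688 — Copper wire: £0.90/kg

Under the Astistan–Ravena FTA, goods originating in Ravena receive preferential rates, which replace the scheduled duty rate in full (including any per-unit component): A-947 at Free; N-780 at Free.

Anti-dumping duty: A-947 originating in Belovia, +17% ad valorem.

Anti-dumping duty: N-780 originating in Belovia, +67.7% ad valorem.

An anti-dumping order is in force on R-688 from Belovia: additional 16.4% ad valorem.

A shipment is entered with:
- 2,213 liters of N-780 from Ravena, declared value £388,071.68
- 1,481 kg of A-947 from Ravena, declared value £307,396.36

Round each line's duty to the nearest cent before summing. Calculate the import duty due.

£0.00

Line 1 (N-780, Ravena, 2,213 liters, £388,071.68):
Base rate for N-780 is 4% + £2.67/liter.
Origin Ravena qualifies under the Astistan–Ravena agreement and N-780 is covered: preferential rate Free applies instead.
The additional-duty order on N-780 targets Belovia, not Ravena; it does not apply.
Duty = £388,071.68 × 0% = £0.00.
Line 2 (A-947, Ravena, 1,481 kg, £307,396.36):
Base rate for A-947 is £6.96/kg.
Origin Ravena qualifies under the Astistan–Ravena agreement and A-947 is covered: preferential rate Free applies instead.
The additional-duty order on A-947 targets Belovia, not Ravena; it does not apply.
Duty = £307,396.36 × 0% = £0.00.
Total = £0.00 + £0.00 = £0.00.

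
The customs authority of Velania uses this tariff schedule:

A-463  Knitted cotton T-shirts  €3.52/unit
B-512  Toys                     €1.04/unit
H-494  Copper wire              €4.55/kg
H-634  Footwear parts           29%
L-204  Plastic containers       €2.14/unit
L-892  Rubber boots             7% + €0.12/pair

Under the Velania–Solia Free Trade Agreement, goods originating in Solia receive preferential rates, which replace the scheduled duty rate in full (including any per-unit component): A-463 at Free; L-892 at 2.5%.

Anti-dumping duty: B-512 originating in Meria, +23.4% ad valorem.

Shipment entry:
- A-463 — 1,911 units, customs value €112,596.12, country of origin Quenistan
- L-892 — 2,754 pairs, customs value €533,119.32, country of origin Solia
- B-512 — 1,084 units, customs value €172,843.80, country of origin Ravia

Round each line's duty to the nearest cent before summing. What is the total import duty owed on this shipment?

Line 1 (A-463, Quenistan, 1,911 units, €112,596.12):
Base rate for A-463 is €3.52/unit.
A-463 has an FTA preferential rate, but origin Quenistan is not Solia; base rate stands.
Duty = 1,911 × €3.52 = €6,726.72.
Line 2 (L-892, Solia, 2,754 pairs, €533,119.32):
Base rate for L-892 is 7% + €0.12/pair.
Origin Solia qualifies under the Velania–Solia agreement and L-892 is covered: preferential rate 2.5% applies instead.
Duty = €533,119.32 × 2.5% = €13,327.98.
Line 3 (B-512, Ravia, 1,084 units, €172,843.80):
Base rate for B-512 is €1.04/unit.
The additional-duty order on B-512 targets Meria, not Ravia; it does not apply.
Duty = 1,084 × €1.04 = €1,127.36.
Total = €6,726.72 + €13,327.98 + €1,127.36 = €21,182.06.

€21,182.06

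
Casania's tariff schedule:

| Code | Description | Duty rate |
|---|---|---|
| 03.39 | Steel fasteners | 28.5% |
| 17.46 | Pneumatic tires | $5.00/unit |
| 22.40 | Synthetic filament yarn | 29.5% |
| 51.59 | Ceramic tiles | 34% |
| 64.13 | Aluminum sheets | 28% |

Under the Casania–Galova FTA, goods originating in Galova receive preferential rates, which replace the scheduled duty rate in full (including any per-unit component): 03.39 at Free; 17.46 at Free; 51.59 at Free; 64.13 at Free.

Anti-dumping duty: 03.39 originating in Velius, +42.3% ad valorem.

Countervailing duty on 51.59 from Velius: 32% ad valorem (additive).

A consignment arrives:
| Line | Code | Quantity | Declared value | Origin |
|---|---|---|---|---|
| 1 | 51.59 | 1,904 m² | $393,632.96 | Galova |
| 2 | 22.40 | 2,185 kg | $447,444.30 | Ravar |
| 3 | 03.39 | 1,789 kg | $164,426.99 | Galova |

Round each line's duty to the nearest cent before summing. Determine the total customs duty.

$131,996.07

Line 1 (51.59, Galova, 1,904 m², $393,632.96):
Base rate for 51.59 is 34%.
Origin Galova qualifies under the Casania–Galova agreement and 51.59 is covered: preferential rate Free applies instead.
The additional-duty order on 51.59 targets Velius, not Galova; it does not apply.
Duty = $393,632.96 × 0% = $0.00.
Line 2 (22.40, Ravar, 2,185 kg, $447,444.30):
Base rate for 22.40 is 29.5%.
Duty = $447,444.30 × 29.5% = $131,996.07.
Line 3 (03.39, Galova, 1,789 kg, $164,426.99):
Base rate for 03.39 is 28.5%.
Origin Galova qualifies under the Casania–Galova agreement and 03.39 is covered: preferential rate Free applies instead.
The additional-duty order on 03.39 targets Velius, not Galova; it does not apply.
Duty = $164,426.99 × 0% = $0.00.
Total = $0.00 + $131,996.07 + $0.00 = $131,996.07.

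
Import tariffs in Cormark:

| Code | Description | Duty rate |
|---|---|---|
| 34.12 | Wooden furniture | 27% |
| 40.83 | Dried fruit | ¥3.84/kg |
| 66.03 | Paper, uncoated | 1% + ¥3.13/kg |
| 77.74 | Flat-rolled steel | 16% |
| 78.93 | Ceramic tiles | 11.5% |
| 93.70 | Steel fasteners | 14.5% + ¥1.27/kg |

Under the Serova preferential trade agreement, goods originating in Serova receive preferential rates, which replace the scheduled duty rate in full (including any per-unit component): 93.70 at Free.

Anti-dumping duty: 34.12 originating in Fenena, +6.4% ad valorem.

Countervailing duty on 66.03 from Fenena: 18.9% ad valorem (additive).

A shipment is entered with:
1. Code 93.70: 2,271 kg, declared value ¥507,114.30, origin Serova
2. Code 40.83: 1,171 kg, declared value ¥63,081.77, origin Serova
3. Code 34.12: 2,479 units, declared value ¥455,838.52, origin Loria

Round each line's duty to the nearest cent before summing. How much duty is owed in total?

Line 1 (93.70, Serova, 2,271 kg, ¥507,114.30):
Base rate for 93.70 is 14.5% + ¥1.27/kg.
Origin Serova qualifies under the Cormark–Serova agreement and 93.70 is covered: preferential rate Free applies instead.
Duty = ¥507,114.30 × 0% = ¥0.00.
Line 2 (40.83, Serova, 1,171 kg, ¥63,081.77):
Base rate for 40.83 is ¥3.84/kg.
Origin Serova is the FTA partner but 40.83 is not on the preference list; base rate stands.
Duty = 1,171 × ¥3.84 = ¥4,496.64.
Line 3 (34.12, Loria, 2,479 units, ¥455,838.52):
Base rate for 34.12 is 27%.
The additional-duty order on 34.12 targets Fenena, not Loria; it does not apply.
Duty = ¥455,838.52 × 27% = ¥123,076.40.
Total = ¥0.00 + ¥4,496.64 + ¥123,076.40 = ¥127,573.04.

¥127,573.04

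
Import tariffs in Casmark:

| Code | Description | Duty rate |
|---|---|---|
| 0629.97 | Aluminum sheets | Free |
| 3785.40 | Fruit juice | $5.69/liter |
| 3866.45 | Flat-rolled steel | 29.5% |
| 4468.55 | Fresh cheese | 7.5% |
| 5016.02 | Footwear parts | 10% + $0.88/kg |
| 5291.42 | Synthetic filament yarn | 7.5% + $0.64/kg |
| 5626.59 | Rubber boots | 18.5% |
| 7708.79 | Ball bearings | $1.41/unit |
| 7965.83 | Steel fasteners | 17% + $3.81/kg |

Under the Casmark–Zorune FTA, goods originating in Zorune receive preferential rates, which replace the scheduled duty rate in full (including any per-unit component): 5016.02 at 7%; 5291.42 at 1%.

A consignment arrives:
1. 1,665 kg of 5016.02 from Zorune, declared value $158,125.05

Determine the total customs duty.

$11,068.75

Line 1 (5016.02, Zorune, 1,665 kg, $158,125.05):
Base rate for 5016.02 is 10% + $0.88/kg.
Origin Zorune qualifies under the Casmark–Zorune agreement and 5016.02 is covered: preferential rate 7% applies instead.
Duty = $158,125.05 × 7% = $11,068.75.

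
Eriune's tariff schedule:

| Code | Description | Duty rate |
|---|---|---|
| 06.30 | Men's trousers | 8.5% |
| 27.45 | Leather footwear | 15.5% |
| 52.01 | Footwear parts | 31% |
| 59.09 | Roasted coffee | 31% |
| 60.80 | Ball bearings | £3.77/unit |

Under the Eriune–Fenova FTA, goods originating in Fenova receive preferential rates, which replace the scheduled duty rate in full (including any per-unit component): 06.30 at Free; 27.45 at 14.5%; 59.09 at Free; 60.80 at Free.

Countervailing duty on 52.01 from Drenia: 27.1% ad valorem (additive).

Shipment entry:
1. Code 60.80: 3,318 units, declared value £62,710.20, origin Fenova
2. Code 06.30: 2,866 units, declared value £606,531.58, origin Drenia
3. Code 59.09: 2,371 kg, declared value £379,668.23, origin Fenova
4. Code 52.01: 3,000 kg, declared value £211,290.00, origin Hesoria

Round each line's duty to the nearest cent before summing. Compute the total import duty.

£117,055.08

Line 1 (60.80, Fenova, 3,318 units, £62,710.20):
Base rate for 60.80 is £3.77/unit.
Origin Fenova qualifies under the Eriune–Fenova agreement and 60.80 is covered: preferential rate Free applies instead.
Duty = £62,710.20 × 0% = £0.00.
Line 2 (06.30, Drenia, 2,866 units, £606,531.58):
Base rate for 06.30 is 8.5%.
06.30 has an FTA preferential rate, but origin Drenia is not Fenova; base rate stands.
Duty = £606,531.58 × 8.5% = £51,555.18.
Line 3 (59.09, Fenova, 2,371 kg, £379,668.23):
Base rate for 59.09 is 31%.
Origin Fenova qualifies under the Eriune–Fenova agreement and 59.09 is covered: preferential rate Free applies instead.
Duty = £379,668.23 × 0% = £0.00.
Line 4 (52.01, Hesoria, 3,000 kg, £211,290.00):
Base rate for 52.01 is 31%.
The additional-duty order on 52.01 targets Drenia, not Hesoria; it does not apply.
Duty = £211,290.00 × 31% = £65,499.90.
Total = £0.00 + £51,555.18 + £0.00 + £65,499.90 = £117,055.08.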